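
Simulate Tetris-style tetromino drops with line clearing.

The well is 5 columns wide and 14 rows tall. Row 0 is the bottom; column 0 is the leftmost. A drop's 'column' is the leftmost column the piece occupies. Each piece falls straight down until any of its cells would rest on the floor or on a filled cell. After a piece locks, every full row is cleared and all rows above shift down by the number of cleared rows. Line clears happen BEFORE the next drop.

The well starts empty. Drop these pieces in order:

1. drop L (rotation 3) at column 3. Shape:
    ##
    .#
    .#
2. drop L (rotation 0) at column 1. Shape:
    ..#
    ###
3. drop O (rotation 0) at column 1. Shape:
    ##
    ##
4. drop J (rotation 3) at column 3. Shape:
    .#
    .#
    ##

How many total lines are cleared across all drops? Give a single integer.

Answer: 0

Derivation:
Drop 1: L rot3 at col 3 lands with bottom-row=0; cleared 0 line(s) (total 0); column heights now [0 0 0 3 3], max=3
Drop 2: L rot0 at col 1 lands with bottom-row=3; cleared 0 line(s) (total 0); column heights now [0 4 4 5 3], max=5
Drop 3: O rot0 at col 1 lands with bottom-row=4; cleared 0 line(s) (total 0); column heights now [0 6 6 5 3], max=6
Drop 4: J rot3 at col 3 lands with bottom-row=5; cleared 0 line(s) (total 0); column heights now [0 6 6 6 8], max=8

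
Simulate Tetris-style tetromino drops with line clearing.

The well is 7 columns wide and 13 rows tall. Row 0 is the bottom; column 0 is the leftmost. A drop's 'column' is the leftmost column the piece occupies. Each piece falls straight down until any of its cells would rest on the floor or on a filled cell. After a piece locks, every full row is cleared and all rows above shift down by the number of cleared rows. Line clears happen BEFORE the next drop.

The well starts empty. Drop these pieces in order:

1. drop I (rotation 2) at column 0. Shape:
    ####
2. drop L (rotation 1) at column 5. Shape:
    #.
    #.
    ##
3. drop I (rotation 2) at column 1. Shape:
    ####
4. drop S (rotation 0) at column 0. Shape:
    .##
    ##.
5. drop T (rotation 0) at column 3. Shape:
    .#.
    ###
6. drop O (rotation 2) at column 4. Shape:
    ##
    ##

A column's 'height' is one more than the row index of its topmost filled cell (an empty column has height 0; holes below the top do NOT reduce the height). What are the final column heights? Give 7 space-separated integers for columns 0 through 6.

Answer: 3 4 4 4 7 7 1

Derivation:
Drop 1: I rot2 at col 0 lands with bottom-row=0; cleared 0 line(s) (total 0); column heights now [1 1 1 1 0 0 0], max=1
Drop 2: L rot1 at col 5 lands with bottom-row=0; cleared 0 line(s) (total 0); column heights now [1 1 1 1 0 3 1], max=3
Drop 3: I rot2 at col 1 lands with bottom-row=1; cleared 0 line(s) (total 0); column heights now [1 2 2 2 2 3 1], max=3
Drop 4: S rot0 at col 0 lands with bottom-row=2; cleared 0 line(s) (total 0); column heights now [3 4 4 2 2 3 1], max=4
Drop 5: T rot0 at col 3 lands with bottom-row=3; cleared 0 line(s) (total 0); column heights now [3 4 4 4 5 4 1], max=5
Drop 6: O rot2 at col 4 lands with bottom-row=5; cleared 0 line(s) (total 0); column heights now [3 4 4 4 7 7 1], max=7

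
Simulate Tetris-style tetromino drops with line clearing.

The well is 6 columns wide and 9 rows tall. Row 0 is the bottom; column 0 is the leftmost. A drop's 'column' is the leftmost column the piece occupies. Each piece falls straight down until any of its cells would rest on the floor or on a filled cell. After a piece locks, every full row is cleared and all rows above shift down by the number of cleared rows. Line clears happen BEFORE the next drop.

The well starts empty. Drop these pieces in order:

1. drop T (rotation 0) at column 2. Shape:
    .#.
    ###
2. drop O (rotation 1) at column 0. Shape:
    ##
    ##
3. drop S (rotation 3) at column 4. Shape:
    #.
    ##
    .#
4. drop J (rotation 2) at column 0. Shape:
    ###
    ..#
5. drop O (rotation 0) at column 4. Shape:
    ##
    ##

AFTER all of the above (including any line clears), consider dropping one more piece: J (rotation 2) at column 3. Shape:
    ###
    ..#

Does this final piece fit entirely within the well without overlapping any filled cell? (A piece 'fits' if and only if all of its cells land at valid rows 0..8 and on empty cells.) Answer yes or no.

Answer: yes

Derivation:
Drop 1: T rot0 at col 2 lands with bottom-row=0; cleared 0 line(s) (total 0); column heights now [0 0 1 2 1 0], max=2
Drop 2: O rot1 at col 0 lands with bottom-row=0; cleared 0 line(s) (total 0); column heights now [2 2 1 2 1 0], max=2
Drop 3: S rot3 at col 4 lands with bottom-row=0; cleared 1 line(s) (total 1); column heights now [1 1 0 1 2 1], max=2
Drop 4: J rot2 at col 0 lands with bottom-row=0; cleared 1 line(s) (total 2); column heights now [1 1 1 0 1 0], max=1
Drop 5: O rot0 at col 4 lands with bottom-row=1; cleared 0 line(s) (total 2); column heights now [1 1 1 0 3 3], max=3
Test piece J rot2 at col 3 (width 3): heights before test = [1 1 1 0 3 3]; fits = True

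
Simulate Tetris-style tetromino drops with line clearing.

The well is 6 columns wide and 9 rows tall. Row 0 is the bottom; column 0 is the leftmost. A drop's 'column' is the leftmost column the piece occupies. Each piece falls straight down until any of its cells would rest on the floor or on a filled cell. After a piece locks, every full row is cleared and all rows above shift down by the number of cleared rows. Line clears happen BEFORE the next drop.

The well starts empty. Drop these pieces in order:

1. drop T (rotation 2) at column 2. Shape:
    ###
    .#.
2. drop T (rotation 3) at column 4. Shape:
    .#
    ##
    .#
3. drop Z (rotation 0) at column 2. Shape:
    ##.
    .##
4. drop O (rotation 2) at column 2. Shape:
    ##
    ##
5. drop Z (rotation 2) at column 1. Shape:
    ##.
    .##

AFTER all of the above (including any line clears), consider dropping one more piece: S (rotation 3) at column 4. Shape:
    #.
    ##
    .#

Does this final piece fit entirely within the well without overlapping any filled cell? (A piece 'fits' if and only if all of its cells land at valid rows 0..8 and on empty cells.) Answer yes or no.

Drop 1: T rot2 at col 2 lands with bottom-row=0; cleared 0 line(s) (total 0); column heights now [0 0 2 2 2 0], max=2
Drop 2: T rot3 at col 4 lands with bottom-row=1; cleared 0 line(s) (total 0); column heights now [0 0 2 2 3 4], max=4
Drop 3: Z rot0 at col 2 lands with bottom-row=3; cleared 0 line(s) (total 0); column heights now [0 0 5 5 4 4], max=5
Drop 4: O rot2 at col 2 lands with bottom-row=5; cleared 0 line(s) (total 0); column heights now [0 0 7 7 4 4], max=7
Drop 5: Z rot2 at col 1 lands with bottom-row=7; cleared 0 line(s) (total 0); column heights now [0 9 9 8 4 4], max=9
Test piece S rot3 at col 4 (width 2): heights before test = [0 9 9 8 4 4]; fits = True

Answer: yes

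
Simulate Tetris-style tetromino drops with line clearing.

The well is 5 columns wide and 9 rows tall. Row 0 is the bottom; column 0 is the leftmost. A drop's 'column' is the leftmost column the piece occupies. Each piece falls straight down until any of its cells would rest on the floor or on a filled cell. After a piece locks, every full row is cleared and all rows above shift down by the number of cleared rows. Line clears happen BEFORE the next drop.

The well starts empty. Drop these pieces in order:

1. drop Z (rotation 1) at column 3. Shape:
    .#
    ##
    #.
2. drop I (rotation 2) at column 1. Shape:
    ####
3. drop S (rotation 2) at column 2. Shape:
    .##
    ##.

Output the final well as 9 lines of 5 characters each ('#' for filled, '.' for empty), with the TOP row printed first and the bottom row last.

Drop 1: Z rot1 at col 3 lands with bottom-row=0; cleared 0 line(s) (total 0); column heights now [0 0 0 2 3], max=3
Drop 2: I rot2 at col 1 lands with bottom-row=3; cleared 0 line(s) (total 0); column heights now [0 4 4 4 4], max=4
Drop 3: S rot2 at col 2 lands with bottom-row=4; cleared 0 line(s) (total 0); column heights now [0 4 5 6 6], max=6

Answer: .....
.....
.....
...##
..##.
.####
....#
...##
...#.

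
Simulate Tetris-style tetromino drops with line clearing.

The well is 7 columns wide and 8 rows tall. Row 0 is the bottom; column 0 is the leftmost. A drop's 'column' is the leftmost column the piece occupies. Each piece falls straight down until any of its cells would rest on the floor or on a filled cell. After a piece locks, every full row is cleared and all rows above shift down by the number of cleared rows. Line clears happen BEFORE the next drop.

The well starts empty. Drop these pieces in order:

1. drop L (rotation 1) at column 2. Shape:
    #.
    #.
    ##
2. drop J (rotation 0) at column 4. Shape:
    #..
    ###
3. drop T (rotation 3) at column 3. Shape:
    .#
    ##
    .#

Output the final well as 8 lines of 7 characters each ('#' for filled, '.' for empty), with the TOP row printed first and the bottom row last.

Answer: .......
.......
.......
....#..
...##..
..#.#..
..#.#..
..#####

Derivation:
Drop 1: L rot1 at col 2 lands with bottom-row=0; cleared 0 line(s) (total 0); column heights now [0 0 3 1 0 0 0], max=3
Drop 2: J rot0 at col 4 lands with bottom-row=0; cleared 0 line(s) (total 0); column heights now [0 0 3 1 2 1 1], max=3
Drop 3: T rot3 at col 3 lands with bottom-row=2; cleared 0 line(s) (total 0); column heights now [0 0 3 4 5 1 1], max=5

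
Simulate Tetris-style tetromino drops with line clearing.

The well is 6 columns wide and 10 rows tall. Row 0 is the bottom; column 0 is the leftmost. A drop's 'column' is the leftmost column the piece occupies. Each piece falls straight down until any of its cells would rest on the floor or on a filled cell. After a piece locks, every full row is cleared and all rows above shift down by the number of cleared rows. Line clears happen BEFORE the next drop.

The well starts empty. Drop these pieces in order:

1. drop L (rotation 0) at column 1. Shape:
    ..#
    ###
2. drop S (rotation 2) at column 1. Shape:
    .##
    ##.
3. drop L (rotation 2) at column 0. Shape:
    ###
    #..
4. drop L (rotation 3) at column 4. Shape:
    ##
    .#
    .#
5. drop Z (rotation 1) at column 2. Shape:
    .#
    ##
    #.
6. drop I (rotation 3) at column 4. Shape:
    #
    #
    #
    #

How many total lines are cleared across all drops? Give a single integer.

Drop 1: L rot0 at col 1 lands with bottom-row=0; cleared 0 line(s) (total 0); column heights now [0 1 1 2 0 0], max=2
Drop 2: S rot2 at col 1 lands with bottom-row=1; cleared 0 line(s) (total 0); column heights now [0 2 3 3 0 0], max=3
Drop 3: L rot2 at col 0 lands with bottom-row=2; cleared 0 line(s) (total 0); column heights now [4 4 4 3 0 0], max=4
Drop 4: L rot3 at col 4 lands with bottom-row=0; cleared 0 line(s) (total 0); column heights now [4 4 4 3 3 3], max=4
Drop 5: Z rot1 at col 2 lands with bottom-row=4; cleared 0 line(s) (total 0); column heights now [4 4 6 7 3 3], max=7
Drop 6: I rot3 at col 4 lands with bottom-row=3; cleared 0 line(s) (total 0); column heights now [4 4 6 7 7 3], max=7

Answer: 0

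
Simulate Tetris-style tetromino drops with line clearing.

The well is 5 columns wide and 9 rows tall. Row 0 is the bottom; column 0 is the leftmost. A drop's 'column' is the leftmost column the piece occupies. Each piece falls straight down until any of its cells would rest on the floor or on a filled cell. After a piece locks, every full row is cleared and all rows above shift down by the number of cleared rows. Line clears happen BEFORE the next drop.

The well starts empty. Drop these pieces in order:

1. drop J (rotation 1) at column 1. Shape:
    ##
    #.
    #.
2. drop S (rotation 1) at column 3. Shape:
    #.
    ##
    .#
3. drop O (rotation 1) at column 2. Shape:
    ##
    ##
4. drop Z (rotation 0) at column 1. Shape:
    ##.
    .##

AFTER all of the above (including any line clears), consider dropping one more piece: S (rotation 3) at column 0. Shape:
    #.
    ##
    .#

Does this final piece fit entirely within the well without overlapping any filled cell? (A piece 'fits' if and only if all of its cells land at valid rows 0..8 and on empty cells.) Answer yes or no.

Answer: no

Derivation:
Drop 1: J rot1 at col 1 lands with bottom-row=0; cleared 0 line(s) (total 0); column heights now [0 3 3 0 0], max=3
Drop 2: S rot1 at col 3 lands with bottom-row=0; cleared 0 line(s) (total 0); column heights now [0 3 3 3 2], max=3
Drop 3: O rot1 at col 2 lands with bottom-row=3; cleared 0 line(s) (total 0); column heights now [0 3 5 5 2], max=5
Drop 4: Z rot0 at col 1 lands with bottom-row=5; cleared 0 line(s) (total 0); column heights now [0 7 7 6 2], max=7
Test piece S rot3 at col 0 (width 2): heights before test = [0 7 7 6 2]; fits = False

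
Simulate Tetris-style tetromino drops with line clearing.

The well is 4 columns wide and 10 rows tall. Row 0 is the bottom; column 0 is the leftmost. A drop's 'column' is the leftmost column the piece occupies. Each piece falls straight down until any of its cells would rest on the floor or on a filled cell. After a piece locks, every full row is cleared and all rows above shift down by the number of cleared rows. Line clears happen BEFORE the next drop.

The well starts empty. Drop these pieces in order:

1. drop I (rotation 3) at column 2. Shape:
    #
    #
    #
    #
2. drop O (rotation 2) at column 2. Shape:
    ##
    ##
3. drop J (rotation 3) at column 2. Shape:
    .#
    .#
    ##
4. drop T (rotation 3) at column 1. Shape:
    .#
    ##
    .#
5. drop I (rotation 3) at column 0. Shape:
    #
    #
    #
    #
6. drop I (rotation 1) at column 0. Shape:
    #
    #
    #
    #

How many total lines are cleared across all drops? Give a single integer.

Answer: 0

Derivation:
Drop 1: I rot3 at col 2 lands with bottom-row=0; cleared 0 line(s) (total 0); column heights now [0 0 4 0], max=4
Drop 2: O rot2 at col 2 lands with bottom-row=4; cleared 0 line(s) (total 0); column heights now [0 0 6 6], max=6
Drop 3: J rot3 at col 2 lands with bottom-row=6; cleared 0 line(s) (total 0); column heights now [0 0 7 9], max=9
Drop 4: T rot3 at col 1 lands with bottom-row=7; cleared 0 line(s) (total 0); column heights now [0 9 10 9], max=10
Drop 5: I rot3 at col 0 lands with bottom-row=0; cleared 0 line(s) (total 0); column heights now [4 9 10 9], max=10
Drop 6: I rot1 at col 0 lands with bottom-row=4; cleared 0 line(s) (total 0); column heights now [8 9 10 9], max=10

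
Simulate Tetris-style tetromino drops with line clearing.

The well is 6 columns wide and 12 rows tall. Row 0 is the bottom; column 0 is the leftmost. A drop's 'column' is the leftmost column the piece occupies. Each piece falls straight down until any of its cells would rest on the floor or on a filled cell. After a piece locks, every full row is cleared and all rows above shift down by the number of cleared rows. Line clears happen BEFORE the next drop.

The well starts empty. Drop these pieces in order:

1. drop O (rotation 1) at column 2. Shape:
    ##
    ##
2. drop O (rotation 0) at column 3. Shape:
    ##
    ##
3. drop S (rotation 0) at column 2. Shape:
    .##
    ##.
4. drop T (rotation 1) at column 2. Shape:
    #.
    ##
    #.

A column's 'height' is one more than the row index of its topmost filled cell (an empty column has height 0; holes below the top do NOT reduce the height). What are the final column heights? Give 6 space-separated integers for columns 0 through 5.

Drop 1: O rot1 at col 2 lands with bottom-row=0; cleared 0 line(s) (total 0); column heights now [0 0 2 2 0 0], max=2
Drop 2: O rot0 at col 3 lands with bottom-row=2; cleared 0 line(s) (total 0); column heights now [0 0 2 4 4 0], max=4
Drop 3: S rot0 at col 2 lands with bottom-row=4; cleared 0 line(s) (total 0); column heights now [0 0 5 6 6 0], max=6
Drop 4: T rot1 at col 2 lands with bottom-row=5; cleared 0 line(s) (total 0); column heights now [0 0 8 7 6 0], max=8

Answer: 0 0 8 7 6 0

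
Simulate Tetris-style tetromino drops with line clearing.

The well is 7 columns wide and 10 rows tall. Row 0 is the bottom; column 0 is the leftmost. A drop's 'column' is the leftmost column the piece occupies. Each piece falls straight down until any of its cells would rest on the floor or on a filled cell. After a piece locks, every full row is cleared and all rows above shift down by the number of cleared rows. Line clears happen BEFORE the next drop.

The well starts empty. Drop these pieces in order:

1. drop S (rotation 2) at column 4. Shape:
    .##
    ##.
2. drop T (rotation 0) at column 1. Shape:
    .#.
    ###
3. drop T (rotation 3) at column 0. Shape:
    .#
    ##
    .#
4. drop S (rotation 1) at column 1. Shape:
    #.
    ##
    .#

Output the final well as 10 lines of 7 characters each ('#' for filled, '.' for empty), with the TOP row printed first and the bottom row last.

Answer: .......
.......
.......
.......
.#.....
.##....
.##....
##.....
.##..##
.#####.

Derivation:
Drop 1: S rot2 at col 4 lands with bottom-row=0; cleared 0 line(s) (total 0); column heights now [0 0 0 0 1 2 2], max=2
Drop 2: T rot0 at col 1 lands with bottom-row=0; cleared 0 line(s) (total 0); column heights now [0 1 2 1 1 2 2], max=2
Drop 3: T rot3 at col 0 lands with bottom-row=1; cleared 0 line(s) (total 0); column heights now [3 4 2 1 1 2 2], max=4
Drop 4: S rot1 at col 1 lands with bottom-row=3; cleared 0 line(s) (total 0); column heights now [3 6 5 1 1 2 2], max=6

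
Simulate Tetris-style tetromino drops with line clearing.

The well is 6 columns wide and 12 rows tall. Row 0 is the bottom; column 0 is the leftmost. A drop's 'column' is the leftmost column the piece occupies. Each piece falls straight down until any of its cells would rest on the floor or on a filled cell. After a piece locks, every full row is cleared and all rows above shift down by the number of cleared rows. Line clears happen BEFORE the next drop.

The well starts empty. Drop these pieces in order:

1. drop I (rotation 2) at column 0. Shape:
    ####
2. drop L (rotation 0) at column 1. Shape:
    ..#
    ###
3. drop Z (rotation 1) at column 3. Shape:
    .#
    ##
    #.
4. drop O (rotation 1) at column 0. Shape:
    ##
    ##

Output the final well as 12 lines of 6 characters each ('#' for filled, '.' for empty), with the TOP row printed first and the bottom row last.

Drop 1: I rot2 at col 0 lands with bottom-row=0; cleared 0 line(s) (total 0); column heights now [1 1 1 1 0 0], max=1
Drop 2: L rot0 at col 1 lands with bottom-row=1; cleared 0 line(s) (total 0); column heights now [1 2 2 3 0 0], max=3
Drop 3: Z rot1 at col 3 lands with bottom-row=3; cleared 0 line(s) (total 0); column heights now [1 2 2 5 6 0], max=6
Drop 4: O rot1 at col 0 lands with bottom-row=2; cleared 0 line(s) (total 0); column heights now [4 4 2 5 6 0], max=6

Answer: ......
......
......
......
......
......
....#.
...##.
##.#..
##.#..
.###..
####..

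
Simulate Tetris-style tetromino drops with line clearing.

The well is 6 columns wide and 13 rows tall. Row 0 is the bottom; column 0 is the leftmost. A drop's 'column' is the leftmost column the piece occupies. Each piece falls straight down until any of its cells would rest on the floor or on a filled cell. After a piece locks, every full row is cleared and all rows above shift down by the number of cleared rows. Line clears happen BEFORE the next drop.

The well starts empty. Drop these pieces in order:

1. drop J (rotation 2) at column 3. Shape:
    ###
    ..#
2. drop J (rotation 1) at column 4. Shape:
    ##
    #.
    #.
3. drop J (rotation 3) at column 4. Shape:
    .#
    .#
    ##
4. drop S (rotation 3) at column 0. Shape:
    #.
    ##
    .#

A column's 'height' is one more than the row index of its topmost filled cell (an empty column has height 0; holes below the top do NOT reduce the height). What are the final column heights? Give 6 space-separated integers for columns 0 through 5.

Answer: 3 2 0 2 6 8

Derivation:
Drop 1: J rot2 at col 3 lands with bottom-row=0; cleared 0 line(s) (total 0); column heights now [0 0 0 2 2 2], max=2
Drop 2: J rot1 at col 4 lands with bottom-row=2; cleared 0 line(s) (total 0); column heights now [0 0 0 2 5 5], max=5
Drop 3: J rot3 at col 4 lands with bottom-row=5; cleared 0 line(s) (total 0); column heights now [0 0 0 2 6 8], max=8
Drop 4: S rot3 at col 0 lands with bottom-row=0; cleared 0 line(s) (total 0); column heights now [3 2 0 2 6 8], max=8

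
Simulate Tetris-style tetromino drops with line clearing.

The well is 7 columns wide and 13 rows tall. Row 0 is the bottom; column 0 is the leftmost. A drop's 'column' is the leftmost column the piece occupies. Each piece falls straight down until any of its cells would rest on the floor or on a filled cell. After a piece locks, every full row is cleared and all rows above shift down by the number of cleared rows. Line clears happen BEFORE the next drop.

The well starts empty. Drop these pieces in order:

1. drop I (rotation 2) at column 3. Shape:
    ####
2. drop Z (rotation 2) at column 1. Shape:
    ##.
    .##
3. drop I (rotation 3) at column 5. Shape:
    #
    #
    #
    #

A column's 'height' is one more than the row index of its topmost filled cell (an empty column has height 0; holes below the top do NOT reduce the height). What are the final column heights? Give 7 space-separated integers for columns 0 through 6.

Answer: 0 3 3 2 1 5 1

Derivation:
Drop 1: I rot2 at col 3 lands with bottom-row=0; cleared 0 line(s) (total 0); column heights now [0 0 0 1 1 1 1], max=1
Drop 2: Z rot2 at col 1 lands with bottom-row=1; cleared 0 line(s) (total 0); column heights now [0 3 3 2 1 1 1], max=3
Drop 3: I rot3 at col 5 lands with bottom-row=1; cleared 0 line(s) (total 0); column heights now [0 3 3 2 1 5 1], max=5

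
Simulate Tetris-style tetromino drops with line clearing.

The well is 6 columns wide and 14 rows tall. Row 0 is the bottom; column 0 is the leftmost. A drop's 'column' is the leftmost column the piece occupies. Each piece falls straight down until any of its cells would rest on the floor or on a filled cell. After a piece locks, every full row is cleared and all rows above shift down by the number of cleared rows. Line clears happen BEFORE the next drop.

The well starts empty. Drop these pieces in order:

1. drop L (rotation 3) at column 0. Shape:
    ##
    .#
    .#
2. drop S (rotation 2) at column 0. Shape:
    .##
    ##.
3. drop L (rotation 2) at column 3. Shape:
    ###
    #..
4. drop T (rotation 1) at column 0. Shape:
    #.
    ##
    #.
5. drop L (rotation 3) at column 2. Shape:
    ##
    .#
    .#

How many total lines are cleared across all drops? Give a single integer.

Answer: 0

Derivation:
Drop 1: L rot3 at col 0 lands with bottom-row=0; cleared 0 line(s) (total 0); column heights now [3 3 0 0 0 0], max=3
Drop 2: S rot2 at col 0 lands with bottom-row=3; cleared 0 line(s) (total 0); column heights now [4 5 5 0 0 0], max=5
Drop 3: L rot2 at col 3 lands with bottom-row=0; cleared 0 line(s) (total 0); column heights now [4 5 5 2 2 2], max=5
Drop 4: T rot1 at col 0 lands with bottom-row=4; cleared 0 line(s) (total 0); column heights now [7 6 5 2 2 2], max=7
Drop 5: L rot3 at col 2 lands with bottom-row=3; cleared 0 line(s) (total 0); column heights now [7 6 6 6 2 2], max=7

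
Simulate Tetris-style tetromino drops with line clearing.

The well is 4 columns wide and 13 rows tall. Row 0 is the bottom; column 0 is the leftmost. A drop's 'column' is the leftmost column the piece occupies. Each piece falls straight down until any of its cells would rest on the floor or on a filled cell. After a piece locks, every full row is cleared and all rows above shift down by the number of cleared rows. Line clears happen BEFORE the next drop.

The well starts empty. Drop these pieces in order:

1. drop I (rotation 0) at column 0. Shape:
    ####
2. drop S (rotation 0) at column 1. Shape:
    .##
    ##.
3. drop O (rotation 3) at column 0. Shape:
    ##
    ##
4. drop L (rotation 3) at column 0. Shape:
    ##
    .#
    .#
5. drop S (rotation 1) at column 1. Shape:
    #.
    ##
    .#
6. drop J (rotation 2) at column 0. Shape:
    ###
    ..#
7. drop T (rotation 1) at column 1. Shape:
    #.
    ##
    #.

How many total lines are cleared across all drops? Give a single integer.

Answer: 2

Derivation:
Drop 1: I rot0 at col 0 lands with bottom-row=0; cleared 1 line(s) (total 1); column heights now [0 0 0 0], max=0
Drop 2: S rot0 at col 1 lands with bottom-row=0; cleared 0 line(s) (total 1); column heights now [0 1 2 2], max=2
Drop 3: O rot3 at col 0 lands with bottom-row=1; cleared 1 line(s) (total 2); column heights now [2 2 1 0], max=2
Drop 4: L rot3 at col 0 lands with bottom-row=2; cleared 0 line(s) (total 2); column heights now [5 5 1 0], max=5
Drop 5: S rot1 at col 1 lands with bottom-row=4; cleared 0 line(s) (total 2); column heights now [5 7 6 0], max=7
Drop 6: J rot2 at col 0 lands with bottom-row=6; cleared 0 line(s) (total 2); column heights now [8 8 8 0], max=8
Drop 7: T rot1 at col 1 lands with bottom-row=8; cleared 0 line(s) (total 2); column heights now [8 11 10 0], max=11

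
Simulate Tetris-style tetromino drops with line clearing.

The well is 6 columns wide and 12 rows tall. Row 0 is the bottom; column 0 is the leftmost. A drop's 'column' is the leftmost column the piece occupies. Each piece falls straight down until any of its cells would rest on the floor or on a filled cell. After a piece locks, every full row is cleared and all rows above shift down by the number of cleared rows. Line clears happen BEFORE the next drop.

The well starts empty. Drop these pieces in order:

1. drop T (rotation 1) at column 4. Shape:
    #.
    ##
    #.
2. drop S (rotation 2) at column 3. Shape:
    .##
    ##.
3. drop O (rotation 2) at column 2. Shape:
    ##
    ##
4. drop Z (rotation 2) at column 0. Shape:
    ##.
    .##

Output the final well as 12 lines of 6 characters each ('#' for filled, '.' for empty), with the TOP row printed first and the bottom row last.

Drop 1: T rot1 at col 4 lands with bottom-row=0; cleared 0 line(s) (total 0); column heights now [0 0 0 0 3 2], max=3
Drop 2: S rot2 at col 3 lands with bottom-row=3; cleared 0 line(s) (total 0); column heights now [0 0 0 4 5 5], max=5
Drop 3: O rot2 at col 2 lands with bottom-row=4; cleared 0 line(s) (total 0); column heights now [0 0 6 6 5 5], max=6
Drop 4: Z rot2 at col 0 lands with bottom-row=6; cleared 0 line(s) (total 0); column heights now [8 8 7 6 5 5], max=8

Answer: ......
......
......
......
##....
.##...
..##..
..####
...##.
....#.
....##
....#.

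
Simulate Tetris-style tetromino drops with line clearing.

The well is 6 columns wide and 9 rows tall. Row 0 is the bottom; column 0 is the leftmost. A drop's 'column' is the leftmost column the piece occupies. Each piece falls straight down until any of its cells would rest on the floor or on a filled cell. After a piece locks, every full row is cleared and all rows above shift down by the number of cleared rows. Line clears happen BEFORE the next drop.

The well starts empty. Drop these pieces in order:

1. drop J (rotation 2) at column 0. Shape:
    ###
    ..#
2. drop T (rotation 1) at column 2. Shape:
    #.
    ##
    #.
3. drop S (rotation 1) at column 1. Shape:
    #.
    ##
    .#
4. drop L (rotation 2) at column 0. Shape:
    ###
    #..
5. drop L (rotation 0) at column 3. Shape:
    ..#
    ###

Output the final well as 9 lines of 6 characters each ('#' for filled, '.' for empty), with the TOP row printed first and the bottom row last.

Answer: ###...
##....
.##...
..#..#
..####
..##..
..#...
###...
..#...

Derivation:
Drop 1: J rot2 at col 0 lands with bottom-row=0; cleared 0 line(s) (total 0); column heights now [2 2 2 0 0 0], max=2
Drop 2: T rot1 at col 2 lands with bottom-row=2; cleared 0 line(s) (total 0); column heights now [2 2 5 4 0 0], max=5
Drop 3: S rot1 at col 1 lands with bottom-row=5; cleared 0 line(s) (total 0); column heights now [2 8 7 4 0 0], max=8
Drop 4: L rot2 at col 0 lands with bottom-row=7; cleared 0 line(s) (total 0); column heights now [9 9 9 4 0 0], max=9
Drop 5: L rot0 at col 3 lands with bottom-row=4; cleared 0 line(s) (total 0); column heights now [9 9 9 5 5 6], max=9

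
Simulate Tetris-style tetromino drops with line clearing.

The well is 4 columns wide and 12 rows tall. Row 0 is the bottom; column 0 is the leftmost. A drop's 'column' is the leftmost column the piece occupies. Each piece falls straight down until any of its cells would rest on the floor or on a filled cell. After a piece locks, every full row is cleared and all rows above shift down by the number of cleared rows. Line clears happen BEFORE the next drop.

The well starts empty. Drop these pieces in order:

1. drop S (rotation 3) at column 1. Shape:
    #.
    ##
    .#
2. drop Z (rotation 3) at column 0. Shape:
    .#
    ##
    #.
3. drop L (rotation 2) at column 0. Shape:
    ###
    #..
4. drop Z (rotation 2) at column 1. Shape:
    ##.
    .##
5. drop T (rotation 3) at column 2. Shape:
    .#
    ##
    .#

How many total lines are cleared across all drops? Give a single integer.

Drop 1: S rot3 at col 1 lands with bottom-row=0; cleared 0 line(s) (total 0); column heights now [0 3 2 0], max=3
Drop 2: Z rot3 at col 0 lands with bottom-row=2; cleared 0 line(s) (total 0); column heights now [4 5 2 0], max=5
Drop 3: L rot2 at col 0 lands with bottom-row=4; cleared 0 line(s) (total 0); column heights now [6 6 6 0], max=6
Drop 4: Z rot2 at col 1 lands with bottom-row=6; cleared 0 line(s) (total 0); column heights now [6 8 8 7], max=8
Drop 5: T rot3 at col 2 lands with bottom-row=7; cleared 0 line(s) (total 0); column heights now [6 8 9 10], max=10

Answer: 0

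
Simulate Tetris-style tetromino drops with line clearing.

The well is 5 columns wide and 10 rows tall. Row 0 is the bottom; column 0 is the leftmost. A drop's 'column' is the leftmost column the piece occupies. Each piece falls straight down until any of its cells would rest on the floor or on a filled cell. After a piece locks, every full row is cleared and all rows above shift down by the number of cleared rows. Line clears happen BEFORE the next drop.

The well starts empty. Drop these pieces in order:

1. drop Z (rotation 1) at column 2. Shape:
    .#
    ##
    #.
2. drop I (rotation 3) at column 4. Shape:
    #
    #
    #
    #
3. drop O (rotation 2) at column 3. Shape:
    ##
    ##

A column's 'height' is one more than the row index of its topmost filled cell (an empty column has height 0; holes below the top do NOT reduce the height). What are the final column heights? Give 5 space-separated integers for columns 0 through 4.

Drop 1: Z rot1 at col 2 lands with bottom-row=0; cleared 0 line(s) (total 0); column heights now [0 0 2 3 0], max=3
Drop 2: I rot3 at col 4 lands with bottom-row=0; cleared 0 line(s) (total 0); column heights now [0 0 2 3 4], max=4
Drop 3: O rot2 at col 3 lands with bottom-row=4; cleared 0 line(s) (total 0); column heights now [0 0 2 6 6], max=6

Answer: 0 0 2 6 6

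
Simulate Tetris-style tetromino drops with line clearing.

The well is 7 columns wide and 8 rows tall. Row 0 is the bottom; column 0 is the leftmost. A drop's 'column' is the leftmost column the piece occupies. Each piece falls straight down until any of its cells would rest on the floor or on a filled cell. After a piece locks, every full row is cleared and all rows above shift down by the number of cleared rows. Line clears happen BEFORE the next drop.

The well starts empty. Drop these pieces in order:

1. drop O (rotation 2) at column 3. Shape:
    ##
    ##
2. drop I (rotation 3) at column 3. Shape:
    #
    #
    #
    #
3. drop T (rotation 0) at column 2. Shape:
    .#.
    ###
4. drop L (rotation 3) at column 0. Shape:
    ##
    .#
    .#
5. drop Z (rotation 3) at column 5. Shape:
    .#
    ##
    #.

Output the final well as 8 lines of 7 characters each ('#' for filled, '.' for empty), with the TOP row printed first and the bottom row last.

Drop 1: O rot2 at col 3 lands with bottom-row=0; cleared 0 line(s) (total 0); column heights now [0 0 0 2 2 0 0], max=2
Drop 2: I rot3 at col 3 lands with bottom-row=2; cleared 0 line(s) (total 0); column heights now [0 0 0 6 2 0 0], max=6
Drop 3: T rot0 at col 2 lands with bottom-row=6; cleared 0 line(s) (total 0); column heights now [0 0 7 8 7 0 0], max=8
Drop 4: L rot3 at col 0 lands with bottom-row=0; cleared 0 line(s) (total 0); column heights now [3 3 7 8 7 0 0], max=8
Drop 5: Z rot3 at col 5 lands with bottom-row=0; cleared 0 line(s) (total 0); column heights now [3 3 7 8 7 2 3], max=8

Answer: ...#...
..###..
...#...
...#...
...#...
##.#..#
.#.####
.#.###.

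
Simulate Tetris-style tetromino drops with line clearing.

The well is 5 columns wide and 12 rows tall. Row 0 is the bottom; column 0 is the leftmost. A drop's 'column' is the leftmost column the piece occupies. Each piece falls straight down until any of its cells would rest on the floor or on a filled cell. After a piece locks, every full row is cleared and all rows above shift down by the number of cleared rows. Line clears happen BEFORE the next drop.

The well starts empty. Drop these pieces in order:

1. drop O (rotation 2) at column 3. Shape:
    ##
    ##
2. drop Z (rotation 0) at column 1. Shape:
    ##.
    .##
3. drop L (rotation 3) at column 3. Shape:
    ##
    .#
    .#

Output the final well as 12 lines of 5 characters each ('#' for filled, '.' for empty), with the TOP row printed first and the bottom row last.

Answer: .....
.....
.....
.....
.....
.....
.....
...##
.##.#
..###
...##
...##

Derivation:
Drop 1: O rot2 at col 3 lands with bottom-row=0; cleared 0 line(s) (total 0); column heights now [0 0 0 2 2], max=2
Drop 2: Z rot0 at col 1 lands with bottom-row=2; cleared 0 line(s) (total 0); column heights now [0 4 4 3 2], max=4
Drop 3: L rot3 at col 3 lands with bottom-row=2; cleared 0 line(s) (total 0); column heights now [0 4 4 5 5], max=5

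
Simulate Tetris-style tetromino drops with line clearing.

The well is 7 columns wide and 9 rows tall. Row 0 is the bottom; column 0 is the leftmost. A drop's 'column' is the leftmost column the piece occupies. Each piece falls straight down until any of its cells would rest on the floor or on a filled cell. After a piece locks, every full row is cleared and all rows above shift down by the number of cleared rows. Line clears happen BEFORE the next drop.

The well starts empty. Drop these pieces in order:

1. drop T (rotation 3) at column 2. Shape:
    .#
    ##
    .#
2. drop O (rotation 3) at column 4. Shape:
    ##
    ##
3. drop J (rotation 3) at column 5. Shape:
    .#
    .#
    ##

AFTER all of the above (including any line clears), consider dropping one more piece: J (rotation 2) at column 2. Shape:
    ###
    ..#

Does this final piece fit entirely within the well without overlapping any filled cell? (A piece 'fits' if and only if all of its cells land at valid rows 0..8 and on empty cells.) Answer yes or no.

Answer: yes

Derivation:
Drop 1: T rot3 at col 2 lands with bottom-row=0; cleared 0 line(s) (total 0); column heights now [0 0 2 3 0 0 0], max=3
Drop 2: O rot3 at col 4 lands with bottom-row=0; cleared 0 line(s) (total 0); column heights now [0 0 2 3 2 2 0], max=3
Drop 3: J rot3 at col 5 lands with bottom-row=2; cleared 0 line(s) (total 0); column heights now [0 0 2 3 2 3 5], max=5
Test piece J rot2 at col 2 (width 3): heights before test = [0 0 2 3 2 3 5]; fits = True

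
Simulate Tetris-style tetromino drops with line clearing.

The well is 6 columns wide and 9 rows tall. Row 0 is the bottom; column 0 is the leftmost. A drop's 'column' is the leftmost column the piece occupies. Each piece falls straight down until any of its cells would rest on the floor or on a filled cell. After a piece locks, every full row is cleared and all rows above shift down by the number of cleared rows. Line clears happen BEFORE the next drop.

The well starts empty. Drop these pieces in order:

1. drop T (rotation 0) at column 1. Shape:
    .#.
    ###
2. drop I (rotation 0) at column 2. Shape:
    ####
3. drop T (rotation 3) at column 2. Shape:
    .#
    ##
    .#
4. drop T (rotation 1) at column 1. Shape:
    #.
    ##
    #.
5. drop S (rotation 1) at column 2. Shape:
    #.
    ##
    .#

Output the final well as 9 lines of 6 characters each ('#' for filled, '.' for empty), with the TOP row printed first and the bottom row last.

Answer: ..#...
..##..
.#.#..
.###..
.###..
...#..
..####
..#...
.###..

Derivation:
Drop 1: T rot0 at col 1 lands with bottom-row=0; cleared 0 line(s) (total 0); column heights now [0 1 2 1 0 0], max=2
Drop 2: I rot0 at col 2 lands with bottom-row=2; cleared 0 line(s) (total 0); column heights now [0 1 3 3 3 3], max=3
Drop 3: T rot3 at col 2 lands with bottom-row=3; cleared 0 line(s) (total 0); column heights now [0 1 5 6 3 3], max=6
Drop 4: T rot1 at col 1 lands with bottom-row=4; cleared 0 line(s) (total 0); column heights now [0 7 6 6 3 3], max=7
Drop 5: S rot1 at col 2 lands with bottom-row=6; cleared 0 line(s) (total 0); column heights now [0 7 9 8 3 3], max=9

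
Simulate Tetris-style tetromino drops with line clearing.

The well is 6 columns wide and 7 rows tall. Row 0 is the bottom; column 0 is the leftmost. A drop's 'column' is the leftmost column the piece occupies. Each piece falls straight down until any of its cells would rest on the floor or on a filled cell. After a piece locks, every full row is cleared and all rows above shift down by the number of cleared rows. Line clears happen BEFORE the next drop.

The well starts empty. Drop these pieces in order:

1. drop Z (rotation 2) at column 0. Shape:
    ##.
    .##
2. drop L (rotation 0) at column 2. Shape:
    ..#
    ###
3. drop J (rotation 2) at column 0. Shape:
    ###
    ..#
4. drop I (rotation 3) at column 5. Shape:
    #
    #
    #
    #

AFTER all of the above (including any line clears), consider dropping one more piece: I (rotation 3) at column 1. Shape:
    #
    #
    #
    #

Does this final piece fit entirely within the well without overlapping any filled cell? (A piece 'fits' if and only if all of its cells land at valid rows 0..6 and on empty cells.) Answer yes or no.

Answer: yes

Derivation:
Drop 1: Z rot2 at col 0 lands with bottom-row=0; cleared 0 line(s) (total 0); column heights now [2 2 1 0 0 0], max=2
Drop 2: L rot0 at col 2 lands with bottom-row=1; cleared 0 line(s) (total 0); column heights now [2 2 2 2 3 0], max=3
Drop 3: J rot2 at col 0 lands with bottom-row=2; cleared 0 line(s) (total 0); column heights now [4 4 4 2 3 0], max=4
Drop 4: I rot3 at col 5 lands with bottom-row=0; cleared 1 line(s) (total 1); column heights now [3 3 3 0 2 3], max=3
Test piece I rot3 at col 1 (width 1): heights before test = [3 3 3 0 2 3]; fits = True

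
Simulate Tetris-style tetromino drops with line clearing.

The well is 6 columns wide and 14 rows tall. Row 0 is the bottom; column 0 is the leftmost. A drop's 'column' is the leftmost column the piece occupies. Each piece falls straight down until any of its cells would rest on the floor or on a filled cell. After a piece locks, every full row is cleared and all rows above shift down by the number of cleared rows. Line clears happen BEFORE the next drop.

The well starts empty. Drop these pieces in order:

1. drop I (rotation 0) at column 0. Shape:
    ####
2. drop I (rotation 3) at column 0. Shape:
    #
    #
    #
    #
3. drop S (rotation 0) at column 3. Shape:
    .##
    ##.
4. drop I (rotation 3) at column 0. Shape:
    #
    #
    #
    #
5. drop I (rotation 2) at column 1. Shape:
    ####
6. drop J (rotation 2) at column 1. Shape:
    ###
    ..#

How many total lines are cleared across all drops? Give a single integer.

Drop 1: I rot0 at col 0 lands with bottom-row=0; cleared 0 line(s) (total 0); column heights now [1 1 1 1 0 0], max=1
Drop 2: I rot3 at col 0 lands with bottom-row=1; cleared 0 line(s) (total 0); column heights now [5 1 1 1 0 0], max=5
Drop 3: S rot0 at col 3 lands with bottom-row=1; cleared 0 line(s) (total 0); column heights now [5 1 1 2 3 3], max=5
Drop 4: I rot3 at col 0 lands with bottom-row=5; cleared 0 line(s) (total 0); column heights now [9 1 1 2 3 3], max=9
Drop 5: I rot2 at col 1 lands with bottom-row=3; cleared 0 line(s) (total 0); column heights now [9 4 4 4 4 3], max=9
Drop 6: J rot2 at col 1 lands with bottom-row=4; cleared 0 line(s) (total 0); column heights now [9 6 6 6 4 3], max=9

Answer: 0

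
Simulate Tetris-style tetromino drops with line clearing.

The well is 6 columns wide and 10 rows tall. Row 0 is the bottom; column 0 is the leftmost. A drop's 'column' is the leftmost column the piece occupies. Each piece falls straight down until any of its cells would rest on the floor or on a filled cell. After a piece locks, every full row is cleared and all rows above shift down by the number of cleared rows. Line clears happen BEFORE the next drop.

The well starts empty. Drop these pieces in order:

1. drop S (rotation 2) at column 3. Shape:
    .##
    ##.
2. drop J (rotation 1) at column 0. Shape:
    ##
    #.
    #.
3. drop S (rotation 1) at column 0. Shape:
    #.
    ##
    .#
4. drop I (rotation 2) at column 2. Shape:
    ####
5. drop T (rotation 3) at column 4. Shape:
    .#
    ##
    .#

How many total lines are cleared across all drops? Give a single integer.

Drop 1: S rot2 at col 3 lands with bottom-row=0; cleared 0 line(s) (total 0); column heights now [0 0 0 1 2 2], max=2
Drop 2: J rot1 at col 0 lands with bottom-row=0; cleared 0 line(s) (total 0); column heights now [3 3 0 1 2 2], max=3
Drop 3: S rot1 at col 0 lands with bottom-row=3; cleared 0 line(s) (total 0); column heights now [6 5 0 1 2 2], max=6
Drop 4: I rot2 at col 2 lands with bottom-row=2; cleared 1 line(s) (total 1); column heights now [5 4 0 1 2 2], max=5
Drop 5: T rot3 at col 4 lands with bottom-row=2; cleared 0 line(s) (total 1); column heights now [5 4 0 1 4 5], max=5

Answer: 1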